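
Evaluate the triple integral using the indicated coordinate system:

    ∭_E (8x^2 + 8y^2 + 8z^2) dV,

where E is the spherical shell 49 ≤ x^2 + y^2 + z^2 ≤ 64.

In spherical coordinates, x = ρ sin(φ) cos(θ), y = ρ sin(φ) sin(θ), z = ρ cos(φ), and dV = ρ^2 sin(φ) dρ dφ dθ.

The integrand becomes 8ρ^2, so

    ∭_E (8x^2 + 8y^2 + 8z^2) dV = ∫_{0}^{2π} ∫_{0}^{π} ∫_{7}^{8} (8ρ^2) · ρ^2 sin(φ) dρ dφ dθ.

Inner (ρ): 127688sin(φ)/5.
Middle (φ): 255376/5.
Outer (θ): 510752π/5.

Therefore the triple integral equals 510752π/5.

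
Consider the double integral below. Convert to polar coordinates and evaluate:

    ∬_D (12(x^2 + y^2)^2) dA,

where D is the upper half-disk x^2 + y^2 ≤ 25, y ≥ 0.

The region D is 0 ≤ r ≤ 5, 0 ≤ θ ≤ π in polar coordinates, where x = r cos(θ), y = r sin(θ), and dA = r dr dθ.

Under the substitution, the integrand becomes 12r^4, so

    ∬_D (12(x^2 + y^2)^2) dA = ∫_{0}^{π} ∫_{0}^{5} (12r^4) · r dr dθ.

Inner integral (in r): ∫_{0}^{5} (12r^4) · r dr = 31250.

Outer integral (in θ): ∫_{0}^{π} (31250) dθ = 31250π.

Therefore ∬_D (12(x^2 + y^2)^2) dA = 31250π.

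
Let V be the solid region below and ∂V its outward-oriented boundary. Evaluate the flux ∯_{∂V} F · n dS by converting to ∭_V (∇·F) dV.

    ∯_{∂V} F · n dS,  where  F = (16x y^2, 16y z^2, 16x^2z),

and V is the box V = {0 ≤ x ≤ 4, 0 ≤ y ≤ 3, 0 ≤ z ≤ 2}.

By the divergence theorem,

    ∯_{∂V} F · n dS = ∭_V (∇ · F) dV.

Compute the divergence:
    ∇ · F = ∂F_x/∂x + ∂F_y/∂y + ∂F_z/∂z = 16y^2 + 16z^2 + 16x^2 = 16x^2 + 16y^2 + 16z^2.

V is a rectangular box, so dV = dx dy dz with 0 ≤ x ≤ 4, 0 ≤ y ≤ 3, 0 ≤ z ≤ 2.

Integrate (16x^2 + 16y^2 + 16z^2) over V as an iterated integral:

    ∭_V (∇·F) dV = ∫_0^{4} ∫_0^{3} ∫_0^{2} (16x^2 + 16y^2 + 16z^2) dz dy dx.

Inner (z from 0 to 2): 32x^2 + 32y^2 + 128/3.
Middle (y from 0 to 3): 96x^2 + 416.
Outer (x from 0 to 4): 3712.

Therefore ∯_{∂V} F · n dS = 3712.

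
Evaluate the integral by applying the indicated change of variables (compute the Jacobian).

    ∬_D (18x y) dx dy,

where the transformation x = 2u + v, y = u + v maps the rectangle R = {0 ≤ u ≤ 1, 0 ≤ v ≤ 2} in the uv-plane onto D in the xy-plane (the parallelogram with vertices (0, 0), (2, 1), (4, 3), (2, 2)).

Compute the Jacobian determinant of (x, y) with respect to (u, v):

    ∂(x,y)/∂(u,v) = | 2  1 | = (2)(1) - (1)(1) = 1.
                   | 1  1 |

Its absolute value is |J| = 1 (the area scaling factor).

Substituting x = 2u + v, y = u + v into the integrand,

    18x y → 36u^2 + 54u v + 18v^2,

so the integral becomes

    ∬_R (36u^2 + 54u v + 18v^2) · |J| du dv = ∫_0^1 ∫_0^2 (36u^2 + 54u v + 18v^2) dv du.

Inner (v): 72u^2 + 108u + 48.
Outer (u): 126.

Therefore ∬_D (18x y) dx dy = 126.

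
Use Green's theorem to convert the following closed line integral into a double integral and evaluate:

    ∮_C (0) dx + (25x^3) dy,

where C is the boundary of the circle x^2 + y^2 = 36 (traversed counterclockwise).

Green's theorem converts the closed line integral into a double integral over the enclosed region D:

    ∮_C P dx + Q dy = ∬_D (∂Q/∂x - ∂P/∂y) dA.

Here P = 0, Q = 25x^3, so

    ∂Q/∂x = 75x^2,    ∂P/∂y = 0,
    ∂Q/∂x - ∂P/∂y = 75x^2.

D is the region x^2 + y^2 ≤ 36. Evaluating the double integral:

In polar coordinates (x = r cos θ, y = r sin θ, dA = r dr dθ) the integrand becomes 75r^2cos(θ)^2, so

    ∬_D (75x^2) dA = ∫_0^{2π} ∫_0^{6} (75r^2cos(θ)^2) · r dr dθ.

Inner (r from 0 to 6): 24300cos(θ)^2.
Outer (θ from 0 to 2π): 24300π.

Therefore ∮_C P dx + Q dy = 24300π.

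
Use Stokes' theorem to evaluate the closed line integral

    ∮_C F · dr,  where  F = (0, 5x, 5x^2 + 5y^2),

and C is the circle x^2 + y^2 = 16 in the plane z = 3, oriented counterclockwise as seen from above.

Let S be the flat disk x^2 + y^2 ≤ 16 in the plane z = 3, with upward unit normal n̂ = ẑ. By Stokes' theorem,

    ∮_C F · dr = ∬_S (∇ × F) · n̂ dS = ∬_D (curl F)_z dA,

where D is the disk x^2 + y^2 ≤ 16.

Compute the curl of F = (0, 5x, 5x^2 + 5y^2):
    (∇ × F)_x = ∂F_z/∂y - ∂F_y/∂z = 10y,
    (∇ × F)_y = ∂F_x/∂z - ∂F_z/∂x = -10x,
    (∇ × F)_z = ∂F_y/∂x - ∂F_x/∂y = 5.

On z = 3, (curl F)_z = 5.

Convert to polar (x = r cos θ, y = r sin θ, dA = r dr dθ); the integrand becomes 5, so

    ∬_D (curl F)_z dA = ∫_0^{2π} ∫_0^{4} (5) · r dr dθ.

Inner (r from 0 to 4): 40.
Outer (θ from 0 to 2π): 80π.

Therefore ∮_C F · dr = 80π.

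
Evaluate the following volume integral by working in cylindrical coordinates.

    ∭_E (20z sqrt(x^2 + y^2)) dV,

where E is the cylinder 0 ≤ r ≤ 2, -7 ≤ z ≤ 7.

In cylindrical coordinates, x = r cos(θ), y = r sin(θ), z = z, and dV = r dr dθ dz.

The integrand becomes 20r z, so

    ∭_E (20z sqrt(x^2 + y^2)) dV = ∫_{0}^{2π} ∫_{0}^{2} ∫_{-7}^{7} (20r z) · r dz dr dθ.

Inner (z): 0.
Middle (r from 0 to 2): 0.
Outer (θ): 0.

Therefore the triple integral equals 0.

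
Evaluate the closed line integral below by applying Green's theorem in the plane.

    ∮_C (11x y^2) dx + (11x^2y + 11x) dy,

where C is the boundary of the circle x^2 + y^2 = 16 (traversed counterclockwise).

Green's theorem converts the closed line integral into a double integral over the enclosed region D:

    ∮_C P dx + Q dy = ∬_D (∂Q/∂x - ∂P/∂y) dA.

Here P = 11x y^2, Q = 11x^2y + 11x, so

    ∂Q/∂x = 22x y + 11,    ∂P/∂y = 22x y,
    ∂Q/∂x - ∂P/∂y = 11.

D is the region x^2 + y^2 ≤ 16. Evaluating the double integral:

In polar coordinates (x = r cos θ, y = r sin θ, dA = r dr dθ) the integrand becomes 11, so

    ∬_D (11) dA = ∫_0^{2π} ∫_0^{4} (11) · r dr dθ.

Inner (r from 0 to 4): 88.
Outer (θ from 0 to 2π): 176π.

Therefore ∮_C P dx + Q dy = 176π.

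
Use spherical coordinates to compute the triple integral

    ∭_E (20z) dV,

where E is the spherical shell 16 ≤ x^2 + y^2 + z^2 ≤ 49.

In spherical coordinates, x = ρ sin(φ) cos(θ), y = ρ sin(φ) sin(θ), z = ρ cos(φ), and dV = ρ^2 sin(φ) dρ dφ dθ.

The integrand becomes 20ρ cos(φ), so

    ∭_E (20z) dV = ∫_{0}^{2π} ∫_{0}^{π} ∫_{4}^{7} (20ρ cos(φ)) · ρ^2 sin(φ) dρ dφ dθ.

Inner (ρ): 10725sin(2φ)/2.
Middle (φ): 0.
Outer (θ): 0.

Therefore the triple integral equals 0.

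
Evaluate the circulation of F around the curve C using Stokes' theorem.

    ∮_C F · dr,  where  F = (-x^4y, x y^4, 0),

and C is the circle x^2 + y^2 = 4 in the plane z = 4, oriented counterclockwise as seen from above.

Let S be the flat disk x^2 + y^2 ≤ 4 in the plane z = 4, with upward unit normal n̂ = ẑ. By Stokes' theorem,

    ∮_C F · dr = ∬_S (∇ × F) · n̂ dS = ∬_D (curl F)_z dA,

where D is the disk x^2 + y^2 ≤ 4.

Compute the curl of F = (-x^4y, x y^4, 0):
    (∇ × F)_x = ∂F_z/∂y - ∂F_y/∂z = 0,
    (∇ × F)_y = ∂F_x/∂z - ∂F_z/∂x = 0,
    (∇ × F)_z = ∂F_y/∂x - ∂F_x/∂y = x^4 + y^4.

On z = 4, (curl F)_z = x^4 + y^4.

Convert to polar (x = r cos θ, y = r sin θ, dA = r dr dθ); the integrand becomes r^4(sin(θ)^4 + cos(θ)^4), so

    ∬_D (curl F)_z dA = ∫_0^{2π} ∫_0^{2} (r^4(sin(θ)^4 + cos(θ)^4)) · r dr dθ.

Inner (r from 0 to 2): 32sin(θ)^4/3 + 32cos(θ)^4/3.
Outer (θ from 0 to 2π): 16π.

Therefore ∮_C F · dr = 16π.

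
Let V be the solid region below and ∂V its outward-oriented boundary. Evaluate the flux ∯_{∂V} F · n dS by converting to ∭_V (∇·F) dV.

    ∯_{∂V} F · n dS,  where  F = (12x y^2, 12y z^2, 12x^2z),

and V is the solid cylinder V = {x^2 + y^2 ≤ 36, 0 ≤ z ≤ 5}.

By the divergence theorem,

    ∯_{∂V} F · n dS = ∭_V (∇ · F) dV.

Compute the divergence:
    ∇ · F = ∂F_x/∂x + ∂F_y/∂y + ∂F_z/∂z = 12y^2 + 12z^2 + 12x^2 = 12x^2 + 12y^2 + 12z^2.

In cylindrical coordinates, x = r cos(θ), y = r sin(θ), z = z, dV = r dr dθ dz, with 0 ≤ r ≤ 6, 0 ≤ θ ≤ 2π, 0 ≤ z ≤ 5.

The integrand, after substitution and multiplying by the volume element, becomes (12r^2 + 12z^2) · r, so

    ∭_V (∇·F) dV = ∫_0^{2π} ∫_0^{6} ∫_0^{5} (12r^2 + 12z^2) · r dz dr dθ.

Inner (z from 0 to 5): 60r^3 + 500r.
Middle (r from 0 to 6): 28440.
Outer (θ from 0 to 2π): 56880π.

Therefore ∯_{∂V} F · n dS = 56880π.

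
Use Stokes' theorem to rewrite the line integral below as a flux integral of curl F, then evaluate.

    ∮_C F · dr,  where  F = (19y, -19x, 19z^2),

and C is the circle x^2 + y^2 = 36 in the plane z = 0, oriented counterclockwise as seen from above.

Let S be the flat disk x^2 + y^2 ≤ 36 in the plane z = 0, with upward unit normal n̂ = ẑ. By Stokes' theorem,

    ∮_C F · dr = ∬_S (∇ × F) · n̂ dS = ∬_D (curl F)_z dA,

where D is the disk x^2 + y^2 ≤ 36.

Compute the curl of F = (19y, -19x, 19z^2):
    (∇ × F)_x = ∂F_z/∂y - ∂F_y/∂z = 0,
    (∇ × F)_y = ∂F_x/∂z - ∂F_z/∂x = 0,
    (∇ × F)_z = ∂F_y/∂x - ∂F_x/∂y = -38.

On z = 0, (curl F)_z = -38.

Convert to polar (x = r cos θ, y = r sin θ, dA = r dr dθ); the integrand becomes -38, so

    ∬_D (curl F)_z dA = ∫_0^{2π} ∫_0^{6} (-38) · r dr dθ.

Inner (r from 0 to 6): -684.
Outer (θ from 0 to 2π): -1368π.

Therefore ∮_C F · dr = -1368π.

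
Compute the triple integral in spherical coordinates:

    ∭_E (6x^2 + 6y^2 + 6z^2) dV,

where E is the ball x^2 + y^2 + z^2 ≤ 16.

In spherical coordinates, x = ρ sin(φ) cos(θ), y = ρ sin(φ) sin(θ), z = ρ cos(φ), and dV = ρ^2 sin(φ) dρ dφ dθ.

The integrand becomes 6ρ^2, so

    ∭_E (6x^2 + 6y^2 + 6z^2) dV = ∫_{0}^{2π} ∫_{0}^{π} ∫_{0}^{4} (6ρ^2) · ρ^2 sin(φ) dρ dφ dθ.

Inner (ρ): 6144sin(φ)/5.
Middle (φ): 12288/5.
Outer (θ): 24576π/5.

Therefore the triple integral equals 24576π/5.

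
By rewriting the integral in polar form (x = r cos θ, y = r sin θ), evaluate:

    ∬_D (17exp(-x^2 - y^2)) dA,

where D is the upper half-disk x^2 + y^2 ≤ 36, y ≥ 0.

The region D is 0 ≤ r ≤ 6, 0 ≤ θ ≤ π in polar coordinates, where x = r cos(θ), y = r sin(θ), and dA = r dr dθ.

Under the substitution, the integrand becomes 17exp(-r^2), so

    ∬_D (17exp(-x^2 - y^2)) dA = ∫_{0}^{π} ∫_{0}^{6} (17exp(-r^2)) · r dr dθ.

Inner integral (in r): ∫_{0}^{6} (17exp(-r^2)) · r dr = 17/2 - 17exp(-36)/2.

Outer integral (in θ): ∫_{0}^{π} (17/2 - 17exp(-36)/2) dθ = -17π (1 - exp(36))exp(-36)/2.

Therefore ∬_D (17exp(-x^2 - y^2)) dA = -17π (1 - exp(36))exp(-36)/2.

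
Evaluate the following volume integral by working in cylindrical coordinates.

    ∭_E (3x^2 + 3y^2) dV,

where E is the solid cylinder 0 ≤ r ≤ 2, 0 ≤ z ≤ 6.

In cylindrical coordinates, x = r cos(θ), y = r sin(θ), z = z, and dV = r dr dθ dz.

The integrand becomes 3r^2, so

    ∭_E (3x^2 + 3y^2) dV = ∫_{0}^{2π} ∫_{0}^{2} ∫_{0}^{6} (3r^2) · r dz dr dθ.

Inner (z): 18r^3.
Middle (r from 0 to 2): 72.
Outer (θ): 144π.

Therefore the triple integral equals 144π.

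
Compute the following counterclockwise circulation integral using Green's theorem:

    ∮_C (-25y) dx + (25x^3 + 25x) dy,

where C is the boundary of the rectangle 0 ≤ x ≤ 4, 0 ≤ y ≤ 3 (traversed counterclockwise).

Green's theorem converts the closed line integral into a double integral over the enclosed region D:

    ∮_C P dx + Q dy = ∬_D (∂Q/∂x - ∂P/∂y) dA.

Here P = -25y, Q = 25x^3 + 25x, so

    ∂Q/∂x = 75x^2 + 25,    ∂P/∂y = -25,
    ∂Q/∂x - ∂P/∂y = 75x^2 + 50.

D is the region 0 ≤ x ≤ 4, 0 ≤ y ≤ 3. Evaluating the double integral:

    ∬_D (75x^2 + 50) dA = ∫_0^{4} ∫_0^{3} (75x^2 + 50) dy dx.

Inner (y from 0 to 3): 225x^2 + 150.
Outer (x from 0 to 4): 5400.

Therefore ∮_C P dx + Q dy = 5400.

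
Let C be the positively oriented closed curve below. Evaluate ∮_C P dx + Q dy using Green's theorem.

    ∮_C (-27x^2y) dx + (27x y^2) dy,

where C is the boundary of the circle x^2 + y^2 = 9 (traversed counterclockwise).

Green's theorem converts the closed line integral into a double integral over the enclosed region D:

    ∮_C P dx + Q dy = ∬_D (∂Q/∂x - ∂P/∂y) dA.

Here P = -27x^2y, Q = 27x y^2, so

    ∂Q/∂x = 27y^2,    ∂P/∂y = -27x^2,
    ∂Q/∂x - ∂P/∂y = 27x^2 + 27y^2.

D is the region x^2 + y^2 ≤ 9. Evaluating the double integral:

In polar coordinates (x = r cos θ, y = r sin θ, dA = r dr dθ) the integrand becomes 27r^2, so

    ∬_D (27x^2 + 27y^2) dA = ∫_0^{2π} ∫_0^{3} (27r^2) · r dr dθ.

Inner (r from 0 to 3): 2187/4.
Outer (θ from 0 to 2π): 2187π/2.

Therefore ∮_C P dx + Q dy = 2187π/2.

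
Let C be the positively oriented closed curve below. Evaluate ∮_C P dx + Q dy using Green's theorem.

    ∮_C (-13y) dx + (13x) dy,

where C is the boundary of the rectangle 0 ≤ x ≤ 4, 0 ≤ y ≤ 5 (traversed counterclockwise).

Green's theorem converts the closed line integral into a double integral over the enclosed region D:

    ∮_C P dx + Q dy = ∬_D (∂Q/∂x - ∂P/∂y) dA.

Here P = -13y, Q = 13x, so

    ∂Q/∂x = 13,    ∂P/∂y = -13,
    ∂Q/∂x - ∂P/∂y = 26.

D is the region 0 ≤ x ≤ 4, 0 ≤ y ≤ 5. Evaluating the double integral:

    ∬_D (26) dA = ∫_0^{4} ∫_0^{5} (26) dy dx.

Inner (y from 0 to 5): 130.
Outer (x from 0 to 4): 520.

Therefore ∮_C P dx + Q dy = 520.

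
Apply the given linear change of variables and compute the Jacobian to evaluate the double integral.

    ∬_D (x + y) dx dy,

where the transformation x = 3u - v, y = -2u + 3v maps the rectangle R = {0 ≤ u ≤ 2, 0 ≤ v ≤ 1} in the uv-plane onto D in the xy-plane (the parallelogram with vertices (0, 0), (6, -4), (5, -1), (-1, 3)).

Compute the Jacobian determinant of (x, y) with respect to (u, v):

    ∂(x,y)/∂(u,v) = | 3  -1 | = (3)(3) - (-1)(-2) = 7.
                   | -2  3 |

Its absolute value is |J| = 7 (the area scaling factor).

Substituting x = 3u - v, y = -2u + 3v into the integrand,

    x + y → u + 2v,

so the integral becomes

    ∬_R (u + 2v) · |J| du dv = ∫_0^2 ∫_0^1 (7u + 14v) dv du.

Inner (v): 7u + 7.
Outer (u): 28.

Therefore ∬_D (x + y) dx dy = 28.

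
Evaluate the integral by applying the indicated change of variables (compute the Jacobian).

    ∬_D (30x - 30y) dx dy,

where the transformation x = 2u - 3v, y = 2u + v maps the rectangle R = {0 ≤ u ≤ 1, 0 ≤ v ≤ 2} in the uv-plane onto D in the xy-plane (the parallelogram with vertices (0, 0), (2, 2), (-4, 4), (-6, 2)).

Compute the Jacobian determinant of (x, y) with respect to (u, v):

    ∂(x,y)/∂(u,v) = | 2  -3 | = (2)(1) - (-3)(2) = 8.
                   | 2  1 |

Its absolute value is |J| = 8 (the area scaling factor).

Substituting x = 2u - 3v, y = 2u + v into the integrand,

    30x - 30y → -120v,

so the integral becomes

    ∬_R (-120v) · |J| du dv = ∫_0^1 ∫_0^2 (-960v) dv du.

Inner (v): -1920.
Outer (u): -1920.

Therefore ∬_D (30x - 30y) dx dy = -1920.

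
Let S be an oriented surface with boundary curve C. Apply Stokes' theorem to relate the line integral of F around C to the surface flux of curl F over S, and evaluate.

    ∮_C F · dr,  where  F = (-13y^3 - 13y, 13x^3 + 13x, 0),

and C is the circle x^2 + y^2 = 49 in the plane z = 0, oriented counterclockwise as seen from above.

Let S be the flat disk x^2 + y^2 ≤ 49 in the plane z = 0, with upward unit normal n̂ = ẑ. By Stokes' theorem,

    ∮_C F · dr = ∬_S (∇ × F) · n̂ dS = ∬_D (curl F)_z dA,

where D is the disk x^2 + y^2 ≤ 49.

Compute the curl of F = (-13y^3 - 13y, 13x^3 + 13x, 0):
    (∇ × F)_x = ∂F_z/∂y - ∂F_y/∂z = 0,
    (∇ × F)_y = ∂F_x/∂z - ∂F_z/∂x = 0,
    (∇ × F)_z = ∂F_y/∂x - ∂F_x/∂y = 39x^2 + 39y^2 + 26.

On z = 0, (curl F)_z = 39x^2 + 39y^2 + 26.

Convert to polar (x = r cos θ, y = r sin θ, dA = r dr dθ); the integrand becomes 39r^2 + 26, so

    ∬_D (curl F)_z dA = ∫_0^{2π} ∫_0^{7} (39r^2 + 26) · r dr dθ.

Inner (r from 0 to 7): 96187/4.
Outer (θ from 0 to 2π): 96187π/2.

Therefore ∮_C F · dr = 96187π/2.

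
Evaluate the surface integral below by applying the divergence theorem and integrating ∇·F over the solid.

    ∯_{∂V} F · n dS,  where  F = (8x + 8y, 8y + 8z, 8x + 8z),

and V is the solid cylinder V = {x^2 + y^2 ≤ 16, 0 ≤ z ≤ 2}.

By the divergence theorem,

    ∯_{∂V} F · n dS = ∭_V (∇ · F) dV.

Compute the divergence:
    ∇ · F = ∂F_x/∂x + ∂F_y/∂y + ∂F_z/∂z = 8 + 8 + 8 = 24.

In cylindrical coordinates, x = r cos(θ), y = r sin(θ), z = z, dV = r dr dθ dz, with 0 ≤ r ≤ 4, 0 ≤ θ ≤ 2π, 0 ≤ z ≤ 2.

The integrand, after substitution and multiplying by the volume element, becomes (24) · r, so

    ∭_V (∇·F) dV = ∫_0^{2π} ∫_0^{4} ∫_0^{2} (24) · r dz dr dθ.

Inner (z from 0 to 2): 48r.
Middle (r from 0 to 4): 384.
Outer (θ from 0 to 2π): 768π.

Therefore ∯_{∂V} F · n dS = 768π.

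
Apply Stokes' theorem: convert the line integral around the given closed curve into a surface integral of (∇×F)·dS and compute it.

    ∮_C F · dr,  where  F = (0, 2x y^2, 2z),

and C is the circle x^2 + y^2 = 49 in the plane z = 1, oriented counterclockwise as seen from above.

Let S be the flat disk x^2 + y^2 ≤ 49 in the plane z = 1, with upward unit normal n̂ = ẑ. By Stokes' theorem,

    ∮_C F · dr = ∬_S (∇ × F) · n̂ dS = ∬_D (curl F)_z dA,

where D is the disk x^2 + y^2 ≤ 49.

Compute the curl of F = (0, 2x y^2, 2z):
    (∇ × F)_x = ∂F_z/∂y - ∂F_y/∂z = 0,
    (∇ × F)_y = ∂F_x/∂z - ∂F_z/∂x = 0,
    (∇ × F)_z = ∂F_y/∂x - ∂F_x/∂y = 2y^2.

On z = 1, (curl F)_z = 2y^2.

Convert to polar (x = r cos θ, y = r sin θ, dA = r dr dθ); the integrand becomes 2r^2sin(θ)^2, so

    ∬_D (curl F)_z dA = ∫_0^{2π} ∫_0^{7} (2r^2sin(θ)^2) · r dr dθ.

Inner (r from 0 to 7): 2401sin(θ)^2/2.
Outer (θ from 0 to 2π): 2401π/2.

Therefore ∮_C F · dr = 2401π/2.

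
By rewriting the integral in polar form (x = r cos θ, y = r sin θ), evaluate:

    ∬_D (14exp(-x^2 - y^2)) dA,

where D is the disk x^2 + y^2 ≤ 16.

The region D is 0 ≤ r ≤ 4, 0 ≤ θ ≤ 2π in polar coordinates, where x = r cos(θ), y = r sin(θ), and dA = r dr dθ.

Under the substitution, the integrand becomes 14exp(-r^2), so

    ∬_D (14exp(-x^2 - y^2)) dA = ∫_{0}^{2π} ∫_{0}^{4} (14exp(-r^2)) · r dr dθ.

Inner integral (in r): ∫_{0}^{4} (14exp(-r^2)) · r dr = 7 - 7exp(-16).

Outer integral (in θ): ∫_{0}^{2π} (7 - 7exp(-16)) dθ = -14π exp(-16) + 14π.

Therefore ∬_D (14exp(-x^2 - y^2)) dA = -14π exp(-16) + 14π.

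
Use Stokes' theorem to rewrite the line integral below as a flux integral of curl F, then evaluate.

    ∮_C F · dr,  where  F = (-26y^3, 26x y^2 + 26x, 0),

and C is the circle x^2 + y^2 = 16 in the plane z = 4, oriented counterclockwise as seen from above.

Let S be the flat disk x^2 + y^2 ≤ 16 in the plane z = 4, with upward unit normal n̂ = ẑ. By Stokes' theorem,

    ∮_C F · dr = ∬_S (∇ × F) · n̂ dS = ∬_D (curl F)_z dA,

where D is the disk x^2 + y^2 ≤ 16.

Compute the curl of F = (-26y^3, 26x y^2 + 26x, 0):
    (∇ × F)_x = ∂F_z/∂y - ∂F_y/∂z = 0,
    (∇ × F)_y = ∂F_x/∂z - ∂F_z/∂x = 0,
    (∇ × F)_z = ∂F_y/∂x - ∂F_x/∂y = 104y^2 + 26.

On z = 4, (curl F)_z = 104y^2 + 26.

Convert to polar (x = r cos θ, y = r sin θ, dA = r dr dθ); the integrand becomes 104r^2sin(θ)^2 + 26, so

    ∬_D (curl F)_z dA = ∫_0^{2π} ∫_0^{4} (104r^2sin(θ)^2 + 26) · r dr dθ.

Inner (r from 0 to 4): 6656sin(θ)^2 + 208.
Outer (θ from 0 to 2π): 7072π.

Therefore ∮_C F · dr = 7072π.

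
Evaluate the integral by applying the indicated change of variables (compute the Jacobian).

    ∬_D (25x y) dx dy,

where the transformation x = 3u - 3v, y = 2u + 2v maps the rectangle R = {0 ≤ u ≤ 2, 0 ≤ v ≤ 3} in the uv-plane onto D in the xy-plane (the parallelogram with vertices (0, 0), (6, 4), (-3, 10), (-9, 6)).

Compute the Jacobian determinant of (x, y) with respect to (u, v):

    ∂(x,y)/∂(u,v) = | 3  -3 | = (3)(2) - (-3)(2) = 12.
                   | 2  2 |

Its absolute value is |J| = 12 (the area scaling factor).

Substituting x = 3u - 3v, y = 2u + 2v into the integrand,

    25x y → 150u^2 - 150v^2,

so the integral becomes

    ∬_R (150u^2 - 150v^2) · |J| du dv = ∫_0^2 ∫_0^3 (1800u^2 - 1800v^2) dv du.

Inner (v): 5400u^2 - 16200.
Outer (u): -18000.

Therefore ∬_D (25x y) dx dy = -18000.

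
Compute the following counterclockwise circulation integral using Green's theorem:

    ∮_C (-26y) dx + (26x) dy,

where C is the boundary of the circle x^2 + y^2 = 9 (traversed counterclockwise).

Green's theorem converts the closed line integral into a double integral over the enclosed region D:

    ∮_C P dx + Q dy = ∬_D (∂Q/∂x - ∂P/∂y) dA.

Here P = -26y, Q = 26x, so

    ∂Q/∂x = 26,    ∂P/∂y = -26,
    ∂Q/∂x - ∂P/∂y = 52.

D is the region x^2 + y^2 ≤ 9. Evaluating the double integral:

In polar coordinates (x = r cos θ, y = r sin θ, dA = r dr dθ) the integrand becomes 52, so

    ∬_D (52) dA = ∫_0^{2π} ∫_0^{3} (52) · r dr dθ.

Inner (r from 0 to 3): 234.
Outer (θ from 0 to 2π): 468π.

Therefore ∮_C P dx + Q dy = 468π.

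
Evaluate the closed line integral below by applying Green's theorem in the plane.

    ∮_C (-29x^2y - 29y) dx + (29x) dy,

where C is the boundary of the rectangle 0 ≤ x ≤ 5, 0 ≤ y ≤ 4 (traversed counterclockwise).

Green's theorem converts the closed line integral into a double integral over the enclosed region D:

    ∮_C P dx + Q dy = ∬_D (∂Q/∂x - ∂P/∂y) dA.

Here P = -29x^2y - 29y, Q = 29x, so

    ∂Q/∂x = 29,    ∂P/∂y = -29x^2 - 29,
    ∂Q/∂x - ∂P/∂y = 29x^2 + 58.

D is the region 0 ≤ x ≤ 5, 0 ≤ y ≤ 4. Evaluating the double integral:

    ∬_D (29x^2 + 58) dA = ∫_0^{5} ∫_0^{4} (29x^2 + 58) dy dx.

Inner (y from 0 to 4): 116x^2 + 232.
Outer (x from 0 to 5): 17980/3.

Therefore ∮_C P dx + Q dy = 17980/3.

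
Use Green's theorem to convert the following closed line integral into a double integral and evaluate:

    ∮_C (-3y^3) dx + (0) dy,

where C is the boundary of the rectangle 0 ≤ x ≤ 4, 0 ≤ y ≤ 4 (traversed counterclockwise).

Green's theorem converts the closed line integral into a double integral over the enclosed region D:

    ∮_C P dx + Q dy = ∬_D (∂Q/∂x - ∂P/∂y) dA.

Here P = -3y^3, Q = 0, so

    ∂Q/∂x = 0,    ∂P/∂y = -9y^2,
    ∂Q/∂x - ∂P/∂y = 9y^2.

D is the region 0 ≤ x ≤ 4, 0 ≤ y ≤ 4. Evaluating the double integral:

    ∬_D (9y^2) dA = ∫_0^{4} ∫_0^{4} (9y^2) dy dx.

Inner (y from 0 to 4): 192.
Outer (x from 0 to 4): 768.

Therefore ∮_C P dx + Q dy = 768.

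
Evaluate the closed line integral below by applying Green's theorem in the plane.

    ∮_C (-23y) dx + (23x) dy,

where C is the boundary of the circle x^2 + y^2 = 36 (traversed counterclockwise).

Green's theorem converts the closed line integral into a double integral over the enclosed region D:

    ∮_C P dx + Q dy = ∬_D (∂Q/∂x - ∂P/∂y) dA.

Here P = -23y, Q = 23x, so

    ∂Q/∂x = 23,    ∂P/∂y = -23,
    ∂Q/∂x - ∂P/∂y = 46.

D is the region x^2 + y^2 ≤ 36. Evaluating the double integral:

In polar coordinates (x = r cos θ, y = r sin θ, dA = r dr dθ) the integrand becomes 46, so

    ∬_D (46) dA = ∫_0^{2π} ∫_0^{6} (46) · r dr dθ.

Inner (r from 0 to 6): 828.
Outer (θ from 0 to 2π): 1656π.

Therefore ∮_C P dx + Q dy = 1656π.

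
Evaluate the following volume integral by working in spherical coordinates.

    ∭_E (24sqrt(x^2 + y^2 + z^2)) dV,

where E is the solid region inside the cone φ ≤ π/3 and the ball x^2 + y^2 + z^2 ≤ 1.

In spherical coordinates, x = ρ sin(φ) cos(θ), y = ρ sin(φ) sin(θ), z = ρ cos(φ), and dV = ρ^2 sin(φ) dρ dφ dθ.

The integrand becomes 24ρ, so

    ∭_E (24sqrt(x^2 + y^2 + z^2)) dV = ∫_{0}^{2π} ∫_{0}^{π/3} ∫_{0}^{1} (24ρ) · ρ^2 sin(φ) dρ dφ dθ.

Inner (ρ): 6sin(φ).
Middle (φ): 3.
Outer (θ): 6π.

Therefore the triple integral equals 6π.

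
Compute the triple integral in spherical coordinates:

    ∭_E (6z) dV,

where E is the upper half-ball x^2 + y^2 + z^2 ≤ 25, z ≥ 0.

In spherical coordinates, x = ρ sin(φ) cos(θ), y = ρ sin(φ) sin(θ), z = ρ cos(φ), and dV = ρ^2 sin(φ) dρ dφ dθ.

The integrand becomes 6ρ cos(φ), so

    ∭_E (6z) dV = ∫_{0}^{2π} ∫_{0}^{π/2} ∫_{0}^{5} (6ρ cos(φ)) · ρ^2 sin(φ) dρ dφ dθ.

Inner (ρ): 1875sin(2φ)/4.
Middle (φ): 1875/4.
Outer (θ): 1875π/2.

Therefore the triple integral equals 1875π/2.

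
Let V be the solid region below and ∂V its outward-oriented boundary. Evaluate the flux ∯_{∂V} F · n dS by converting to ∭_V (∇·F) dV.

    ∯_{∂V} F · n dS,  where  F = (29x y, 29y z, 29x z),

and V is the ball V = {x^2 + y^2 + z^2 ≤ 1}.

By the divergence theorem,

    ∯_{∂V} F · n dS = ∭_V (∇ · F) dV.

Compute the divergence:
    ∇ · F = ∂F_x/∂x + ∂F_y/∂y + ∂F_z/∂z = 29y + 29z + 29x = 29x + 29y + 29z.

In spherical coordinates, x = ρ sin(φ) cos(θ), y = ρ sin(φ) sin(θ), z = ρ cos(φ), dV = ρ^2 sin(φ) dρ dφ dθ, with 0 ≤ ρ ≤ 1, 0 ≤ φ ≤ π, 0 ≤ θ ≤ 2π.

The integrand, after substitution and multiplying by the volume element, becomes (29ρ (sqrt(2)sin(φ)sin(θ + π/4) + cos(φ))) · ρ^2 sin(φ), so

    ∭_V (∇·F) dV = ∫_0^{2π} ∫_0^{π} ∫_0^{1} (29ρ (sqrt(2)sin(φ)sin(θ + π/4) + cos(φ))) · ρ^2 sin(φ) dρ dφ dθ.

Inner (ρ from 0 to 1): 29(sqrt(2)sin(φ)sin(θ + π/4) + cos(φ))sin(φ)/4.
Middle (φ from 0 to π): 29sqrt(2)π sin(θ + π/4)/8.
Outer (θ from 0 to 2π): 0.

Therefore ∯_{∂V} F · n dS = 0.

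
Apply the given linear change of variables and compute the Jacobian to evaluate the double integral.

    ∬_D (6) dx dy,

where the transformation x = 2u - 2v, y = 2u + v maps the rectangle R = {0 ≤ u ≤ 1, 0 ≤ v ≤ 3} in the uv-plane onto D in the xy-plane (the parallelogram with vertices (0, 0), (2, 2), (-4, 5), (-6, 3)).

Compute the Jacobian determinant of (x, y) with respect to (u, v):

    ∂(x,y)/∂(u,v) = | 2  -2 | = (2)(1) - (-2)(2) = 6.
                   | 2  1 |

Its absolute value is |J| = 6 (the area scaling factor).

Substituting x = 2u - 2v, y = 2u + v into the integrand,

    6 → 6,

so the integral becomes

    ∬_R (6) · |J| du dv = ∫_0^1 ∫_0^3 (36) dv du.

Inner (v): 108.
Outer (u): 108.

Therefore ∬_D (6) dx dy = 108.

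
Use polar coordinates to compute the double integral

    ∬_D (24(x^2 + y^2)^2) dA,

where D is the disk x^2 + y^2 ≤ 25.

The region D is 0 ≤ r ≤ 5, 0 ≤ θ ≤ 2π in polar coordinates, where x = r cos(θ), y = r sin(θ), and dA = r dr dθ.

Under the substitution, the integrand becomes 24r^4, so

    ∬_D (24(x^2 + y^2)^2) dA = ∫_{0}^{2π} ∫_{0}^{5} (24r^4) · r dr dθ.

Inner integral (in r): ∫_{0}^{5} (24r^4) · r dr = 62500.

Outer integral (in θ): ∫_{0}^{2π} (62500) dθ = 125000π.

Therefore ∬_D (24(x^2 + y^2)^2) dA = 125000π.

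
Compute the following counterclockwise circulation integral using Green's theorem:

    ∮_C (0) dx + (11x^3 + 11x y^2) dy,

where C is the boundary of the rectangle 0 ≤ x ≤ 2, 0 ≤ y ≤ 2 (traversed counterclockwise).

Green's theorem converts the closed line integral into a double integral over the enclosed region D:

    ∮_C P dx + Q dy = ∬_D (∂Q/∂x - ∂P/∂y) dA.

Here P = 0, Q = 11x^3 + 11x y^2, so

    ∂Q/∂x = 33x^2 + 11y^2,    ∂P/∂y = 0,
    ∂Q/∂x - ∂P/∂y = 33x^2 + 11y^2.

D is the region 0 ≤ x ≤ 2, 0 ≤ y ≤ 2. Evaluating the double integral:

    ∬_D (33x^2 + 11y^2) dA = ∫_0^{2} ∫_0^{2} (33x^2 + 11y^2) dy dx.

Inner (y from 0 to 2): 66x^2 + 88/3.
Outer (x from 0 to 2): 704/3.

Therefore ∮_C P dx + Q dy = 704/3.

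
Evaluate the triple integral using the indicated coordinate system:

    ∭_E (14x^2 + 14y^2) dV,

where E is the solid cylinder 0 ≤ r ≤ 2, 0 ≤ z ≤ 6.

In cylindrical coordinates, x = r cos(θ), y = r sin(θ), z = z, and dV = r dr dθ dz.

The integrand becomes 14r^2, so

    ∭_E (14x^2 + 14y^2) dV = ∫_{0}^{2π} ∫_{0}^{2} ∫_{0}^{6} (14r^2) · r dz dr dθ.

Inner (z): 84r^3.
Middle (r from 0 to 2): 336.
Outer (θ): 672π.

Therefore the triple integral equals 672π.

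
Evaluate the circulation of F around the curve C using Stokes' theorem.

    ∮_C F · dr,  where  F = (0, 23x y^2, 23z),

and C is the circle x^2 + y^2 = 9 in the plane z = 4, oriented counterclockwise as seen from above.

Let S be the flat disk x^2 + y^2 ≤ 9 in the plane z = 4, with upward unit normal n̂ = ẑ. By Stokes' theorem,

    ∮_C F · dr = ∬_S (∇ × F) · n̂ dS = ∬_D (curl F)_z dA,

where D is the disk x^2 + y^2 ≤ 9.

Compute the curl of F = (0, 23x y^2, 23z):
    (∇ × F)_x = ∂F_z/∂y - ∂F_y/∂z = 0,
    (∇ × F)_y = ∂F_x/∂z - ∂F_z/∂x = 0,
    (∇ × F)_z = ∂F_y/∂x - ∂F_x/∂y = 23y^2.

On z = 4, (curl F)_z = 23y^2.

Convert to polar (x = r cos θ, y = r sin θ, dA = r dr dθ); the integrand becomes 23r^2sin(θ)^2, so

    ∬_D (curl F)_z dA = ∫_0^{2π} ∫_0^{3} (23r^2sin(θ)^2) · r dr dθ.

Inner (r from 0 to 3): 1863sin(θ)^2/4.
Outer (θ from 0 to 2π): 1863π/4.

Therefore ∮_C F · dr = 1863π/4.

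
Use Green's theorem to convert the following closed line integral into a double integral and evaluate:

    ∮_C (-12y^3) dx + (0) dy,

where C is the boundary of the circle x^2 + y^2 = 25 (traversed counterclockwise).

Green's theorem converts the closed line integral into a double integral over the enclosed region D:

    ∮_C P dx + Q dy = ∬_D (∂Q/∂x - ∂P/∂y) dA.

Here P = -12y^3, Q = 0, so

    ∂Q/∂x = 0,    ∂P/∂y = -36y^2,
    ∂Q/∂x - ∂P/∂y = 36y^2.

D is the region x^2 + y^2 ≤ 25. Evaluating the double integral:

In polar coordinates (x = r cos θ, y = r sin θ, dA = r dr dθ) the integrand becomes 36r^2sin(θ)^2, so

    ∬_D (36y^2) dA = ∫_0^{2π} ∫_0^{5} (36r^2sin(θ)^2) · r dr dθ.

Inner (r from 0 to 5): 5625sin(θ)^2.
Outer (θ from 0 to 2π): 5625π.

Therefore ∮_C P dx + Q dy = 5625π.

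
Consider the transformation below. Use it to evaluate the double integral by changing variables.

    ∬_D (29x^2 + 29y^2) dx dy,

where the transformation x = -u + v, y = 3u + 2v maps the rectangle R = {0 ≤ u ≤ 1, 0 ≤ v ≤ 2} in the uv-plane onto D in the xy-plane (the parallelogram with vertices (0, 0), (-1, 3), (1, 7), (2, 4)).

Compute the Jacobian determinant of (x, y) with respect to (u, v):

    ∂(x,y)/∂(u,v) = | -1  1 | = (-1)(2) - (1)(3) = -5.
                   | 3  2 |

Its absolute value is |J| = 5 (the area scaling factor).

Substituting x = -u + v, y = 3u + 2v into the integrand,

    29x^2 + 29y^2 → 290u^2 + 290u v + 145v^2,

so the integral becomes

    ∬_R (290u^2 + 290u v + 145v^2) · |J| du dv = ∫_0^1 ∫_0^2 (1450u^2 + 1450u v + 725v^2) dv du.

Inner (v): 2900u^2 + 2900u + 5800/3.
Outer (u): 4350.

Therefore ∬_D (29x^2 + 29y^2) dx dy = 4350.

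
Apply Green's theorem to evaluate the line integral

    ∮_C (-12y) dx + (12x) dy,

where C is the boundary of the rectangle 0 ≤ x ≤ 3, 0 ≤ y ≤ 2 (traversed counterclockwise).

Green's theorem converts the closed line integral into a double integral over the enclosed region D:

    ∮_C P dx + Q dy = ∬_D (∂Q/∂x - ∂P/∂y) dA.

Here P = -12y, Q = 12x, so

    ∂Q/∂x = 12,    ∂P/∂y = -12,
    ∂Q/∂x - ∂P/∂y = 24.

D is the region 0 ≤ x ≤ 3, 0 ≤ y ≤ 2. Evaluating the double integral:

    ∬_D (24) dA = ∫_0^{3} ∫_0^{2} (24) dy dx.

Inner (y from 0 to 2): 48.
Outer (x from 0 to 3): 144.

Therefore ∮_C P dx + Q dy = 144.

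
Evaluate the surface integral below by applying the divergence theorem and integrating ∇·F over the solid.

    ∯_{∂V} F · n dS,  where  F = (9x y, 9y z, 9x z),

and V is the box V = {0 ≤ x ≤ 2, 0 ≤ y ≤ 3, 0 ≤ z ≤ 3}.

By the divergence theorem,

    ∯_{∂V} F · n dS = ∭_V (∇ · F) dV.

Compute the divergence:
    ∇ · F = ∂F_x/∂x + ∂F_y/∂y + ∂F_z/∂z = 9y + 9z + 9x = 9x + 9y + 9z.

V is a rectangular box, so dV = dx dy dz with 0 ≤ x ≤ 2, 0 ≤ y ≤ 3, 0 ≤ z ≤ 3.

Integrate (9x + 9y + 9z) over V as an iterated integral:

    ∭_V (∇·F) dV = ∫_0^{2} ∫_0^{3} ∫_0^{3} (9x + 9y + 9z) dz dy dx.

Inner (z from 0 to 3): 27x + 27y + 81/2.
Middle (y from 0 to 3): 81x + 243.
Outer (x from 0 to 2): 648.

Therefore ∯_{∂V} F · n dS = 648.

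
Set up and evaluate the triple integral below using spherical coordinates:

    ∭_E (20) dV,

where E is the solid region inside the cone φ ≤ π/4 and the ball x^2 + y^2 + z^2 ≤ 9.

In spherical coordinates, x = ρ sin(φ) cos(θ), y = ρ sin(φ) sin(θ), z = ρ cos(φ), and dV = ρ^2 sin(φ) dρ dφ dθ.

The integrand becomes 20, so

    ∭_E (20) dV = ∫_{0}^{2π} ∫_{0}^{π/4} ∫_{0}^{3} (20) · ρ^2 sin(φ) dρ dφ dθ.

Inner (ρ): 180sin(φ).
Middle (φ): 180 - 90sqrt(2).
Outer (θ): 180π (2 - sqrt(2)).

Therefore the triple integral equals 180π (2 - sqrt(2)).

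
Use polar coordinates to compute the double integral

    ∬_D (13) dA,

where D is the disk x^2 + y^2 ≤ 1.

The region D is 0 ≤ r ≤ 1, 0 ≤ θ ≤ 2π in polar coordinates, where x = r cos(θ), y = r sin(θ), and dA = r dr dθ.

Under the substitution, the integrand becomes 13, so

    ∬_D (13) dA = ∫_{0}^{2π} ∫_{0}^{1} (13) · r dr dθ.

Inner integral (in r): ∫_{0}^{1} (13) · r dr = 13/2.

Outer integral (in θ): ∫_{0}^{2π} (13/2) dθ = 13π.

Therefore ∬_D (13) dA = 13π.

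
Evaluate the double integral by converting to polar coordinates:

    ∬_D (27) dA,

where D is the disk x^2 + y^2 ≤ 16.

The region D is 0 ≤ r ≤ 4, 0 ≤ θ ≤ 2π in polar coordinates, where x = r cos(θ), y = r sin(θ), and dA = r dr dθ.

Under the substitution, the integrand becomes 27, so

    ∬_D (27) dA = ∫_{0}^{2π} ∫_{0}^{4} (27) · r dr dθ.

Inner integral (in r): ∫_{0}^{4} (27) · r dr = 216.

Outer integral (in θ): ∫_{0}^{2π} (216) dθ = 432π.

Therefore ∬_D (27) dA = 432π.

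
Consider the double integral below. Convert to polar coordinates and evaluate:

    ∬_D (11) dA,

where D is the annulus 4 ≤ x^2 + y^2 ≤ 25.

The region D is 2 ≤ r ≤ 5, 0 ≤ θ ≤ 2π in polar coordinates, where x = r cos(θ), y = r sin(θ), and dA = r dr dθ.

Under the substitution, the integrand becomes 11, so

    ∬_D (11) dA = ∫_{0}^{2π} ∫_{2}^{5} (11) · r dr dθ.

Inner integral (in r): ∫_{2}^{5} (11) · r dr = 231/2.

Outer integral (in θ): ∫_{0}^{2π} (231/2) dθ = 231π.

Therefore ∬_D (11) dA = 231π.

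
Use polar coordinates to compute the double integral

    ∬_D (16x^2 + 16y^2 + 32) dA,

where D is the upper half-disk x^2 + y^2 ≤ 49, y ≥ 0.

The region D is 0 ≤ r ≤ 7, 0 ≤ θ ≤ π in polar coordinates, where x = r cos(θ), y = r sin(θ), and dA = r dr dθ.

Under the substitution, the integrand becomes 16r^2 + 32, so

    ∬_D (16x^2 + 16y^2 + 32) dA = ∫_{0}^{π} ∫_{0}^{7} (16r^2 + 32) · r dr dθ.

Inner integral (in r): ∫_{0}^{7} (16r^2 + 32) · r dr = 10388.

Outer integral (in θ): ∫_{0}^{π} (10388) dθ = 10388π.

Therefore ∬_D (16x^2 + 16y^2 + 32) dA = 10388π.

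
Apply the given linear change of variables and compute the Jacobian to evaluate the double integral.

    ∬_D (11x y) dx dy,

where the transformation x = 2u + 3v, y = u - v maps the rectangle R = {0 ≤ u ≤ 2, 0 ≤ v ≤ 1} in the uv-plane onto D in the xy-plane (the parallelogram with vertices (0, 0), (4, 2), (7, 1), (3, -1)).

Compute the Jacobian determinant of (x, y) with respect to (u, v):

    ∂(x,y)/∂(u,v) = | 2  3 | = (2)(-1) - (3)(1) = -5.
                   | 1  -1 |

Its absolute value is |J| = 5 (the area scaling factor).

Substituting x = 2u + 3v, y = u - v into the integrand,

    11x y → 22u^2 + 11u v - 33v^2,

so the integral becomes

    ∬_R (22u^2 + 11u v - 33v^2) · |J| du dv = ∫_0^2 ∫_0^1 (110u^2 + 55u v - 165v^2) dv du.

Inner (v): 110u^2 + 55u/2 - 55.
Outer (u): 715/3.

Therefore ∬_D (11x y) dx dy = 715/3.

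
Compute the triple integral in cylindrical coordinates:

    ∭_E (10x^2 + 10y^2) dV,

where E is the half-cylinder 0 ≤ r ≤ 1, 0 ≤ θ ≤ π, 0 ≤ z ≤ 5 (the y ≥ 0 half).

In cylindrical coordinates, x = r cos(θ), y = r sin(θ), z = z, and dV = r dr dθ dz.

The integrand becomes 10r^2, so

    ∭_E (10x^2 + 10y^2) dV = ∫_{0}^{π} ∫_{0}^{1} ∫_{0}^{5} (10r^2) · r dz dr dθ.

Inner (z): 50r^3.
Middle (r from 0 to 1): 25/2.
Outer (θ): 25π/2.

Therefore the triple integral equals 25π/2.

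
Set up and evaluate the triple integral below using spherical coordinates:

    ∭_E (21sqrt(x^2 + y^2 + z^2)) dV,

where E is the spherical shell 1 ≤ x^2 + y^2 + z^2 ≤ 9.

In spherical coordinates, x = ρ sin(φ) cos(θ), y = ρ sin(φ) sin(θ), z = ρ cos(φ), and dV = ρ^2 sin(φ) dρ dφ dθ.

The integrand becomes 21ρ, so

    ∭_E (21sqrt(x^2 + y^2 + z^2)) dV = ∫_{0}^{2π} ∫_{0}^{π} ∫_{1}^{3} (21ρ) · ρ^2 sin(φ) dρ dφ dθ.

Inner (ρ): 420sin(φ).
Middle (φ): 840.
Outer (θ): 1680π.

Therefore the triple integral equals 1680π.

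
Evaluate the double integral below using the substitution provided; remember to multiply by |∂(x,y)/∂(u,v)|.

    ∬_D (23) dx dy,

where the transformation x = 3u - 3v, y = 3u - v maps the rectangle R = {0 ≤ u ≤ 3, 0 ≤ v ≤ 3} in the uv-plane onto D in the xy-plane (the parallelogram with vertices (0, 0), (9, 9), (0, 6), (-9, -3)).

Compute the Jacobian determinant of (x, y) with respect to (u, v):

    ∂(x,y)/∂(u,v) = | 3  -3 | = (3)(-1) - (-3)(3) = 6.
                   | 3  -1 |

Its absolute value is |J| = 6 (the area scaling factor).

Substituting x = 3u - 3v, y = 3u - v into the integrand,

    23 → 23,

so the integral becomes

    ∬_R (23) · |J| du dv = ∫_0^3 ∫_0^3 (138) dv du.

Inner (v): 414.
Outer (u): 1242.

Therefore ∬_D (23) dx dy = 1242.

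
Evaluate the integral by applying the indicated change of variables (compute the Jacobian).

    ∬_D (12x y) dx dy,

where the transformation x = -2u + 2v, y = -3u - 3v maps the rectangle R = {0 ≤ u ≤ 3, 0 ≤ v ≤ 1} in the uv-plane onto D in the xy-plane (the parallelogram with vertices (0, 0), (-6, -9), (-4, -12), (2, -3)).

Compute the Jacobian determinant of (x, y) with respect to (u, v):

    ∂(x,y)/∂(u,v) = | -2  2 | = (-2)(-3) - (2)(-3) = 12.
                   | -3  -3 |

Its absolute value is |J| = 12 (the area scaling factor).

Substituting x = -2u + 2v, y = -3u - 3v into the integrand,

    12x y → 72u^2 - 72v^2,

so the integral becomes

    ∬_R (72u^2 - 72v^2) · |J| du dv = ∫_0^3 ∫_0^1 (864u^2 - 864v^2) dv du.

Inner (v): 864u^2 - 288.
Outer (u): 6912.

Therefore ∬_D (12x y) dx dy = 6912.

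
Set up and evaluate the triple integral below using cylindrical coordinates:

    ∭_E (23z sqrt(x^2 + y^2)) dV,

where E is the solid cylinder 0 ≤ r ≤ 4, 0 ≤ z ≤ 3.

In cylindrical coordinates, x = r cos(θ), y = r sin(θ), z = z, and dV = r dr dθ dz.

The integrand becomes 23r z, so

    ∭_E (23z sqrt(x^2 + y^2)) dV = ∫_{0}^{2π} ∫_{0}^{4} ∫_{0}^{3} (23r z) · r dz dr dθ.

Inner (z): 207r^2/2.
Middle (r from 0 to 4): 2208.
Outer (θ): 4416π.

Therefore the triple integral equals 4416π.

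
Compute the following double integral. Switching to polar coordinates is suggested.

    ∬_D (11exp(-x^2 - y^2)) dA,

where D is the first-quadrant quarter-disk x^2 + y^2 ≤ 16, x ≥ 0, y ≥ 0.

The region D is 0 ≤ r ≤ 4, 0 ≤ θ ≤ π/2 in polar coordinates, where x = r cos(θ), y = r sin(θ), and dA = r dr dθ.

Under the substitution, the integrand becomes 11exp(-r^2), so

    ∬_D (11exp(-x^2 - y^2)) dA = ∫_{0}^{π/2} ∫_{0}^{4} (11exp(-r^2)) · r dr dθ.

Inner integral (in r): ∫_{0}^{4} (11exp(-r^2)) · r dr = 11/2 - 11exp(-16)/2.

Outer integral (in θ): ∫_{0}^{π/2} (11/2 - 11exp(-16)/2) dθ = -11π (1 - exp(16))exp(-16)/4.

Therefore ∬_D (11exp(-x^2 - y^2)) dA = -11π (1 - exp(16))exp(-16)/4.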